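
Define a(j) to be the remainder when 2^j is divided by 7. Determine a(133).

Computing terms: a(0) = 1, a(1) = 2, a(2) = 4, a(3) = 1.
Since a(3) = a(0) = 1, the sequence is periodic with period 3.
So a(133) = a(0 + ((133-0) mod 3)) = a(1) = 2.

2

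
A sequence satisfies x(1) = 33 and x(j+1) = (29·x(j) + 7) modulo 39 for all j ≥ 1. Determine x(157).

33

Computing terms: x(1) = 33,  x(2) = 28,  x(3) = 0,  x(4) = 7,  x(5) = 15,  x(6) = 13,  x(7) = 33.
The sequence repeats with period 6.
(157 - 1) mod 6 = 0, so x(157) = x(1) = 33.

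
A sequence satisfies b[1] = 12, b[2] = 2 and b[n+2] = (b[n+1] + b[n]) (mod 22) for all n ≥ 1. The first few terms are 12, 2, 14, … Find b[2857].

10

Computing terms: b[1] = 12; b[2] = 2; b[3] = 14; b[4] = 16; b[5] = 8; b[6] = 2; b[7] = 10; b[8] = 12; b[9] = 0; b[10] = 12; b[11] = 12; b[12] = 2.
Since (b[11], b[12]) = (b[1], b[2]) = (12, 2) (two consecutive terms determine the rest), the sequence is periodic with period 10.
(2857 - 1) mod 10 = 6, so b[2857] = b[7] = 10.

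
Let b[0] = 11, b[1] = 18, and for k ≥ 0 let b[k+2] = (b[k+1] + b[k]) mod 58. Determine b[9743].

Computing terms: b[0] = 11; b[1] = 18; b[2] = 29; b[3] = 47; b[4] = 18; b[5] = 7; b[6] = 25; b[7] = 32; b[8] = 57; b[9] = 31; b[10] = 30; b[11] = 3; b[12] = 33; b[13] = 36; b[14] = 11; b[15] = 47; b[16] = 0; b[17] = 47; b[18] = 47; b[19] = 36; b[20] = 25; b[21] = 3; b[22] = 28; b[23] = 31; b[24] = 1; b[25] = 32; b[26] = 33; b[27] = 7; b[28] = 40; b[29] = 47; b[30] = 29; b[31] = 18; b[32] = 47; b[33] = 7; b[34] = 54; b[35] = 3; b[36] = 57; b[37] = 2; b[38] = 1; b[39] = 3; b[40] = 4; b[41] = 7; b[42] = 11; b[43] = 18.
The sequence repeats with period 42.
(9743 - 0) mod 42 = 41, so b[9743] = b[41] = 7.

7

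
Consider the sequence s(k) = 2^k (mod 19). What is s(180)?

1

Computing terms: s(1) = 2,  s(2) = 4,  s(3) = 8,  s(4) = 16,  s(5) = 13,  s(6) = 7,  s(7) = 14,  s(8) = 9,  s(9) = 18,  s(10) = 17,  s(11) = 15,  s(12) = 11,  s(13) = 3,  s(14) = 6,  s(15) = 12,  s(16) = 5,  s(17) = 10,  s(18) = 1,  s(19) = 2.
The sequence repeats with period 18.
(180 - 1) mod 18 = 17, so s(180) = s(18) = 1.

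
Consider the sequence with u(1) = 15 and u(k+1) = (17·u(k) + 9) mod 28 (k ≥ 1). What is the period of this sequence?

Listing terms: u(1) = 15; u(2) = 12; u(3) = 17; u(4) = 18; u(5) = 7; u(6) = 16; u(7) = 1; u(8) = 26; u(9) = 3; u(10) = 4; u(11) = 21; u(12) = 2; u(13) = 15.
The sequence repeats with period 12.

12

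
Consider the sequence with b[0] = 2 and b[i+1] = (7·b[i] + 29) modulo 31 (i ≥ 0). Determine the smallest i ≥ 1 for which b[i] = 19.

b[0] = 2, b[1] = 12, b[2] = 20, b[3] = 14, b[4] = 3, b[5] = 19, b[6] = 7, b[7] = 16, b[8] = 17, b[9] = 24, b[10] = 11, b[11] = 13, b[12] = 27, b[13] = 1, b[14] = 5, b[15] = 2.
Since b[15] = b[0] = 2, the sequence is periodic with period 15.
The value 19 first appears (with i ≥ 1) at b[5].

5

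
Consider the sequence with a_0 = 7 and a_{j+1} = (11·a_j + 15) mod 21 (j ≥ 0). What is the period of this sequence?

a_0 = 7, a_1 = 8, a_2 = 19, a_3 = 14, a_4 = 1, a_5 = 5, a_6 = 7.
The sequence repeats with period 6.

6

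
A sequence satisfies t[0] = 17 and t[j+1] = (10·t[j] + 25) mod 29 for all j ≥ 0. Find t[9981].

12

We have t[0] = 17; t[1] = 21; t[2] = 3; t[3] = 26; t[4] = 24; t[5] = 4; t[6] = 7; t[7] = 8; t[8] = 18; t[9] = 2; t[10] = 16; t[11] = 11; t[12] = 19; t[13] = 12; t[14] = 0; t[15] = 25; t[16] = 14; t[17] = 20; t[18] = 22; t[19] = 13; t[20] = 10; t[21] = 9; t[22] = 28; t[23] = 15; t[24] = 1; t[25] = 6; t[26] = 27; t[27] = 5; t[28] = 17.
Since t[28] = t[0] = 17, the sequence is periodic with period 28.
So t[9981] = t[0 + ((9981-0) mod 28)] = t[13] = 12.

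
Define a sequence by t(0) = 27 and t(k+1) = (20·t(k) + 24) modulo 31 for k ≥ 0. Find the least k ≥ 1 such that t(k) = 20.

Listing terms: t(0) = 27; t(1) = 6; t(2) = 20; t(3) = 21; t(4) = 10; t(5) = 7; t(6) = 9; t(7) = 18; t(8) = 12; t(9) = 16; t(10) = 3; t(11) = 22; t(12) = 30; t(13) = 4; t(14) = 11; t(15) = 27.
The sequence repeats with period 15.
The value 20 first appears (with k ≥ 1) at t(2).

2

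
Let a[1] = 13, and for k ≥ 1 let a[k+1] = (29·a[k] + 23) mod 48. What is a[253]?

25

We have a[1] = 13, a[2] = 16, a[3] = 7, a[4] = 34, a[5] = 1, a[6] = 4, a[7] = 43, a[8] = 22, a[9] = 37, a[10] = 40, a[11] = 31, a[12] = 10, a[13] = 25, a[14] = 28, a[15] = 19, a[16] = 46, a[17] = 13.
Since a[17] = a[1] = 13, the sequence is periodic with period 16.
(253 - 1) mod 16 = 12, so a[253] = a[13] = 25.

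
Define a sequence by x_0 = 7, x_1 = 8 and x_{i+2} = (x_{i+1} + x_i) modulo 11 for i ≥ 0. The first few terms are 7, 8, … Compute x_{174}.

5

We have x_0 = 7; x_1 = 8; x_2 = 4; x_3 = 1; x_4 = 5; x_5 = 6; x_6 = 0; x_7 = 6; x_8 = 6; x_9 = 1; x_{10} = 7; x_{11} = 8.
The sequence repeats with period 10.
(174 - 0) mod 10 = 4, so x_{174} = x_4 = 5.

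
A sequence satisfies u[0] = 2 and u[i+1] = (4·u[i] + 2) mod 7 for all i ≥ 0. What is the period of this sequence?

3

Computing terms: u[0] = 2, u[1] = 3, u[2] = 0, u[3] = 2.
Since u[3] = u[0] = 2, the sequence is periodic with period 3.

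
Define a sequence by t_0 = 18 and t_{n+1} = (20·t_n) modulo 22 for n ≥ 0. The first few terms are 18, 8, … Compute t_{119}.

2

We have t_0 = 18; t_1 = 8; t_2 = 6; t_3 = 10; t_4 = 2; t_5 = 18.
Since t_5 = t_0 = 18, the sequence is periodic with period 5.
So t_{119} = t_{0 + ((119-0) mod 5)} = t_4 = 2.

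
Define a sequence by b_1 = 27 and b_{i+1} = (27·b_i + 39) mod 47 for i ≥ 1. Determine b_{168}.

5

b_1 = 27; b_2 = 16; b_3 = 1; b_4 = 19; b_5 = 35; b_6 = 44; b_7 = 5; b_8 = 33; b_9 = 37; b_{10} = 4; b_{11} = 6; b_{12} = 13; b_{13} = 14; b_{14} = 41; b_{15} = 18; b_{16} = 8; b_{17} = 20; b_{18} = 15; b_{19} = 21; b_{20} = 42; b_{21} = 45; b_{22} = 32; b_{23} = 10; b_{24} = 27.
The sequence repeats with period 23.
So b_{168} = b_{1 + ((168-1) mod 23)} = b_7 = 5.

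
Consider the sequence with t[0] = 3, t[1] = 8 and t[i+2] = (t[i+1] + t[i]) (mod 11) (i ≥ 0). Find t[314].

8

We have t[0] = 3, t[1] = 8, t[2] = 0, t[3] = 8, t[4] = 8, t[5] = 5, t[6] = 2, t[7] = 7, t[8] = 9, t[9] = 5, t[10] = 3, t[11] = 8.
Since (t[10], t[11]) = (t[0], t[1]) = (3, 8) (two consecutive terms determine the rest), the sequence is periodic with period 10.
(314 - 0) mod 10 = 4, so t[314] = t[4] = 8.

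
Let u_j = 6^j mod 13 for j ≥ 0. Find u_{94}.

4

Listing terms: u_0 = 1, u_1 = 6, u_2 = 10, u_3 = 8, u_4 = 9, u_5 = 2, u_6 = 12, u_7 = 7, u_8 = 3, u_9 = 5, u_{10} = 4, u_{11} = 11, u_{12} = 1.
Since u_{12} = u_0 = 1, the sequence is periodic with period 12.
(94 - 0) mod 12 = 10, so u_{94} = u_{10} = 4.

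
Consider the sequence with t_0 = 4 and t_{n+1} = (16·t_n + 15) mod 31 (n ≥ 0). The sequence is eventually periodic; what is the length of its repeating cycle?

5

Computing terms: t_0 = 4; t_1 = 17; t_2 = 8; t_3 = 19; t_4 = 9; t_5 = 4.
The sequence repeats with period 5.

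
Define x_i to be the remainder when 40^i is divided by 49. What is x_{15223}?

Computing terms: x_0 = 1; x_1 = 40; x_2 = 32; x_3 = 6; x_4 = 44; x_5 = 45; x_6 = 36; x_7 = 19; x_8 = 25; x_9 = 20; x_{10} = 16; x_{11} = 3; x_{12} = 22; x_{13} = 47; x_{14} = 18; x_{15} = 34; x_{16} = 37; x_{17} = 10; x_{18} = 8; x_{19} = 26; x_{20} = 11; x_{21} = 48; x_{22} = 9; x_{23} = 17; x_{24} = 43; x_{25} = 5; x_{26} = 4; x_{27} = 13; x_{28} = 30; x_{29} = 24; x_{30} = 29; x_{31} = 33; x_{32} = 46; x_{33} = 27; x_{34} = 2; x_{35} = 31; x_{36} = 15; x_{37} = 12; x_{38} = 39; x_{39} = 41; x_{40} = 23; x_{41} = 38; x_{42} = 1.
Since x_{42} = x_0 = 1, the sequence is periodic with period 42.
(15223 - 0) mod 42 = 19, so x_{15223} = x_{19} = 26.

26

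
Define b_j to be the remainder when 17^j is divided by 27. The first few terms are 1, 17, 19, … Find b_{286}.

Computing terms: b_0 = 1; b_1 = 17; b_2 = 19; b_3 = 26; b_4 = 10; b_5 = 8; b_6 = 1.
Since b_6 = b_0 = 1, the sequence is periodic with period 6.
(286 - 0) mod 6 = 4, so b_{286} = b_4 = 10.

10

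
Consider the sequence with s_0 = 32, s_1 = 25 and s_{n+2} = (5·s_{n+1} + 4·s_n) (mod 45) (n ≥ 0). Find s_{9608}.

Listing terms: s_0 = 32; s_1 = 25; s_2 = 28; s_3 = 15; s_4 = 7; s_5 = 5; s_6 = 8; s_7 = 15; s_8 = 17; s_9 = 10; s_{10} = 28; s_{11} = 0; s_{12} = 22; s_{13} = 20; s_{14} = 8; s_{15} = 30; s_{16} = 2; s_{17} = 40; s_{18} = 28; s_{19} = 30; s_{20} = 37; s_{21} = 35; s_{22} = 8; s_{23} = 0; s_{24} = 32; s_{25} = 25.
The sequence repeats with period 24.
So s_{9608} = s_{0 + ((9608-0) mod 24)} = s_8 = 17.

17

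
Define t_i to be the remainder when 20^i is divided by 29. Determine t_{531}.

Computing terms: t_0 = 1,  t_1 = 20,  t_2 = 23,  t_3 = 25,  t_4 = 7,  t_5 = 24,  t_6 = 16,  t_7 = 1.
The sequence repeats with period 7.
So t_{531} = t_{0 + ((531-0) mod 7)} = t_6 = 16.

16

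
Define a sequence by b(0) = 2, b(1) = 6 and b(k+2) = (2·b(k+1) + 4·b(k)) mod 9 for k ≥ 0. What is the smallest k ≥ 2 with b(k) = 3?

13

Listing terms: b(0) = 2; b(1) = 6; b(2) = 2; b(3) = 1; b(4) = 1; b(5) = 6; b(6) = 7; b(7) = 2; b(8) = 5; b(9) = 0; b(10) = 2; b(11) = 4; b(12) = 7; b(13) = 3; b(14) = 7; b(15) = 8; b(16) = 8; b(17) = 3; b(18) = 2; b(19) = 7; b(20) = 4; b(21) = 0; b(22) = 7; b(23) = 5; b(24) = 2; b(25) = 6.
The sequence repeats with period 24.
The value 3 first appears (with k ≥ 2) at b(13).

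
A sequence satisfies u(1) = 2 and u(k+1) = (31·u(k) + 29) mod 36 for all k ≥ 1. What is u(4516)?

23

u(1) = 2, u(2) = 19, u(3) = 6, u(4) = 35, u(5) = 34, u(6) = 3, u(7) = 14, u(8) = 31, u(9) = 18, u(10) = 11, u(11) = 10, u(12) = 15, u(13) = 26, u(14) = 7, u(15) = 30, u(16) = 23, u(17) = 22, u(18) = 27, u(19) = 2.
Since u(19) = u(1) = 2, the sequence is periodic with period 18.
So u(4516) = u(1 + ((4516-1) mod 18)) = u(16) = 23.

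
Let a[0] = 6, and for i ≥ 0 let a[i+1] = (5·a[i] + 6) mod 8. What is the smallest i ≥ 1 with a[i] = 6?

4

a[0] = 6,  a[1] = 4,  a[2] = 2,  a[3] = 0,  a[4] = 6.
The sequence repeats with period 4.
The value 6 next appears (with i ≥ 1) at a[4].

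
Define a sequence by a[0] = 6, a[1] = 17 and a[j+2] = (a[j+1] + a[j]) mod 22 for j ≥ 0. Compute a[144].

a[0] = 6,  a[1] = 17,  a[2] = 1,  a[3] = 18,  a[4] = 19,  a[5] = 15,  a[6] = 12,  a[7] = 5,  a[8] = 17,  a[9] = 0,  a[10] = 17,  a[11] = 17,  a[12] = 12,  a[13] = 7,  a[14] = 19,  a[15] = 4,  a[16] = 1,  a[17] = 5,  a[18] = 6,  a[19] = 11,  a[20] = 17,  a[21] = 6,  a[22] = 1,  a[23] = 7,  a[24] = 8,  a[25] = 15,  a[26] = 1,  a[27] = 16,  a[28] = 17,  a[29] = 11,  a[30] = 6,  a[31] = 17.
The sequence repeats with period 30.
(144 - 0) mod 30 = 24, so a[144] = a[24] = 8.

8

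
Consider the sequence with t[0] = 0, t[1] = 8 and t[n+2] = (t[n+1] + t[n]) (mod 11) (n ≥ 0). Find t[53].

t[0] = 0,  t[1] = 8,  t[2] = 8,  t[3] = 5,  t[4] = 2,  t[5] = 7,  t[6] = 9,  t[7] = 5,  t[8] = 3,  t[9] = 8,  t[10] = 0,  t[11] = 8.
Since (t[10], t[11]) = (t[0], t[1]) = (0, 8) (two consecutive terms determine the rest), the sequence is periodic with period 10.
So t[53] = t[0 + ((53-0) mod 10)] = t[3] = 5.

5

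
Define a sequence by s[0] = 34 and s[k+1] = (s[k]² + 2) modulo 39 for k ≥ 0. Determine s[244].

32

Computing terms: s[0] = 34,  s[1] = 27,  s[2] = 29,  s[3] = 24,  s[4] = 32,  s[5] = 12,  s[6] = 29.
Since s[6] = s[2] = 29, the sequence is eventually periodic: after a pre-period of length 2 it cycles with period 4.
For k ≥ 2, s[k] depends only on (k - 2) mod 4. (244 - 2) mod 4 = 2, so s[244] = s[4] = 32.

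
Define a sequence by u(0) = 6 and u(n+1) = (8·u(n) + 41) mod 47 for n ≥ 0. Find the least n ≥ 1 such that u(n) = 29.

7

Computing terms: u(0) = 6,  u(1) = 42,  u(2) = 1,  u(3) = 2,  u(4) = 10,  u(5) = 27,  u(6) = 22,  u(7) = 29,  u(8) = 38,  u(9) = 16,  u(10) = 28,  u(11) = 30,  u(12) = 46,  u(13) = 33,  u(14) = 23,  u(15) = 37,  u(16) = 8,  u(17) = 11,  u(18) = 35,  u(19) = 39,  u(20) = 24,  u(21) = 45,  u(22) = 25,  u(23) = 6.
Since u(23) = u(0) = 6, the sequence is periodic with period 23.
The value 29 first appears (with n ≥ 1) at u(7).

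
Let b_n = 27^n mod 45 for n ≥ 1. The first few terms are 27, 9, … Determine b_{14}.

Listing terms: b_1 = 27,  b_2 = 9,  b_3 = 18,  b_4 = 36,  b_5 = 27.
Since b_5 = b_1 = 27, the sequence is periodic with period 4.
(14 - 1) mod 4 = 1, so b_{14} = b_2 = 9.

9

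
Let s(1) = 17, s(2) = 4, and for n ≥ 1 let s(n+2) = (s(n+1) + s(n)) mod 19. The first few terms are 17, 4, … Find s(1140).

Computing terms: s(1) = 17; s(2) = 4; s(3) = 2; s(4) = 6; s(5) = 8; s(6) = 14; s(7) = 3; s(8) = 17; s(9) = 1; s(10) = 18; s(11) = 0; s(12) = 18; s(13) = 18; s(14) = 17; s(15) = 16; s(16) = 14; s(17) = 11; s(18) = 6; s(19) = 17; s(20) = 4.
The sequence repeats with period 18.
So s(1140) = s(1 + ((1140-1) mod 18)) = s(6) = 14.

14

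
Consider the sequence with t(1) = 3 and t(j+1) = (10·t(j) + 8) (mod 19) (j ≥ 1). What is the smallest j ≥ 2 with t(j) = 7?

16

Computing terms: t(1) = 3, t(2) = 0, t(3) = 8, t(4) = 12, t(5) = 14, t(6) = 15, t(7) = 6, t(8) = 11, t(9) = 4, t(10) = 10, t(11) = 13, t(12) = 5, t(13) = 1, t(14) = 18, t(15) = 17, t(16) = 7, t(17) = 2, t(18) = 9, t(19) = 3.
The sequence repeats with period 18.
The value 7 first appears (with j ≥ 2) at t(16).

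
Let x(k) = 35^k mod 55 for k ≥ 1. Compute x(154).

5

Computing terms: x(1) = 35, x(2) = 15, x(3) = 30, x(4) = 5, x(5) = 10, x(6) = 20, x(7) = 40, x(8) = 25, x(9) = 50, x(10) = 45, x(11) = 35.
Since x(11) = x(1) = 35, the sequence is periodic with period 10.
So x(154) = x(1 + ((154-1) mod 10)) = x(4) = 5.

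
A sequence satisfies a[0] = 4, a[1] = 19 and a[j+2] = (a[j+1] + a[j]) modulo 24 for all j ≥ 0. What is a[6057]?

Computing terms: a[0] = 4; a[1] = 19; a[2] = 23; a[3] = 18; a[4] = 17; a[5] = 11; a[6] = 4; a[7] = 15; a[8] = 19; a[9] = 10; a[10] = 5; a[11] = 15; a[12] = 20; a[13] = 11; a[14] = 7; a[15] = 18; a[16] = 1; a[17] = 19; a[18] = 20; a[19] = 15; a[20] = 11; a[21] = 2; a[22] = 13; a[23] = 15; a[24] = 4; a[25] = 19.
The sequence repeats with period 24.
So a[6057] = a[0 + ((6057-0) mod 24)] = a[9] = 10.

10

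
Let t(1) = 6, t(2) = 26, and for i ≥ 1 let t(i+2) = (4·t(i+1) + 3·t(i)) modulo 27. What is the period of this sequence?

We have t(1) = 6,  t(2) = 26,  t(3) = 14,  t(4) = 26,  t(5) = 11,  t(6) = 14,  t(7) = 8,  t(8) = 20,  t(9) = 23,  t(10) = 17,  t(11) = 2,  t(12) = 5,  t(13) = 26,  t(14) = 11.
Since (t(13), t(14)) = (t(4), t(5)) = (26, 11) (two consecutive terms determine the rest), the sequence is eventually periodic: after a pre-period of length 3 it cycles with period 9.

9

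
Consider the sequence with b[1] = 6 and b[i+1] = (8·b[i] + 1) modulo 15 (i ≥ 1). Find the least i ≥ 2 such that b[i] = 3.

3

We have b[1] = 6, b[2] = 4, b[3] = 3, b[4] = 10, b[5] = 6.
The sequence repeats with period 4.
The value 3 first appears (with i ≥ 2) at b[3].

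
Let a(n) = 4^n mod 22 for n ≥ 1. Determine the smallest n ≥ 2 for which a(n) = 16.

2

We have a(1) = 4; a(2) = 16; a(3) = 20; a(4) = 14; a(5) = 12; a(6) = 4.
The sequence repeats with period 5.
The value 16 first appears (with n ≥ 2) at a(2).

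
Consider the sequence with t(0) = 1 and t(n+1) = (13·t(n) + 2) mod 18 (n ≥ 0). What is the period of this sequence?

t(0) = 1,  t(1) = 15,  t(2) = 17,  t(3) = 7,  t(4) = 3,  t(5) = 5,  t(6) = 13,  t(7) = 9,  t(8) = 11,  t(9) = 1.
Since t(9) = t(0) = 1, the sequence is periodic with period 9.

9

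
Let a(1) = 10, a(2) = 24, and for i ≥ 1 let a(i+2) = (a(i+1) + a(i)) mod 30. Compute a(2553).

a(1) = 10,  a(2) = 24,  a(3) = 4,  a(4) = 28,  a(5) = 2,  a(6) = 0,  a(7) = 2,  a(8) = 2,  a(9) = 4,  a(10) = 6,  a(11) = 10,  a(12) = 16,  a(13) = 26,  a(14) = 12,  a(15) = 8,  a(16) = 20,  a(17) = 28,  a(18) = 18,  a(19) = 16,  a(20) = 4,  a(21) = 20,  a(22) = 24,  a(23) = 14,  a(24) = 8,  a(25) = 22,  a(26) = 0,  a(27) = 22,  a(28) = 22,  a(29) = 14,  a(30) = 6,  a(31) = 20,  a(32) = 26,  a(33) = 16,  a(34) = 12,  a(35) = 28,  a(36) = 10,  a(37) = 8,  a(38) = 18,  a(39) = 26,  a(40) = 14,  a(41) = 10,  a(42) = 24.
The sequence repeats with period 40.
So a(2553) = a(1 + ((2553-1) mod 40)) = a(33) = 16.

16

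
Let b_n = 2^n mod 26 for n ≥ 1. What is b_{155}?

We have b_1 = 2, b_2 = 4, b_3 = 8, b_4 = 16, b_5 = 6, b_6 = 12, b_7 = 24, b_8 = 22, b_9 = 18, b_{10} = 10, b_{11} = 20, b_{12} = 14, b_{13} = 2.
Since b_{13} = b_1 = 2, the sequence is periodic with period 12.
So b_{155} = b_{1 + ((155-1) mod 12)} = b_{11} = 20.

20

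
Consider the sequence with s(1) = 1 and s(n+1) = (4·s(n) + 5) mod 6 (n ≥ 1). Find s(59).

3

We have s(1) = 1,  s(2) = 3,  s(3) = 5,  s(4) = 1.
The sequence repeats with period 3.
(59 - 1) mod 3 = 1, so s(59) = s(2) = 3.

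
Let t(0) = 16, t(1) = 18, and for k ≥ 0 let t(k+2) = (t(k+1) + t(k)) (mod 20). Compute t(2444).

t(0) = 16; t(1) = 18; t(2) = 14; t(3) = 12; t(4) = 6; t(5) = 18; t(6) = 4; t(7) = 2; t(8) = 6; t(9) = 8; t(10) = 14; t(11) = 2; t(12) = 16; t(13) = 18.
The sequence repeats with period 12.
(2444 - 0) mod 12 = 8, so t(2444) = t(8) = 6.

6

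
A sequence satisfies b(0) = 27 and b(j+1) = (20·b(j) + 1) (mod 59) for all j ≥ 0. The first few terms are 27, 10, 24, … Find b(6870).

b(0) = 27, b(1) = 10, b(2) = 24, b(3) = 9, b(4) = 4, b(5) = 22, b(6) = 28, b(7) = 30, b(8) = 11, b(9) = 44, b(10) = 55, b(11) = 39, b(12) = 14, b(13) = 45, b(14) = 16, b(15) = 26, b(16) = 49, b(17) = 37, b(18) = 33, b(19) = 12, b(20) = 5, b(21) = 42, b(22) = 15, b(23) = 6, b(24) = 3, b(25) = 2, b(26) = 41, b(27) = 54, b(28) = 19, b(29) = 27.
The sequence repeats with period 29.
(6870 - 0) mod 29 = 26, so b(6870) = b(26) = 41.

41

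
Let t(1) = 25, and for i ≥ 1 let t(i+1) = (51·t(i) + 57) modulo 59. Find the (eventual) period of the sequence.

We have t(1) = 25, t(2) = 34, t(3) = 21, t(4) = 7, t(5) = 1, t(6) = 49, t(7) = 19, t(8) = 23, t(9) = 50, t(10) = 11, t(11) = 28, t(12) = 10, t(13) = 36, t(14) = 5, t(15) = 17, t(16) = 39, t(17) = 40, t(18) = 32, t(19) = 37, t(20) = 56, t(21) = 22, t(22) = 58, t(23) = 6, t(24) = 9, t(25) = 44, t(26) = 0, t(27) = 57, t(28) = 14, t(29) = 4, t(30) = 25.
Since t(30) = t(1) = 25, the sequence is periodic with period 29.

29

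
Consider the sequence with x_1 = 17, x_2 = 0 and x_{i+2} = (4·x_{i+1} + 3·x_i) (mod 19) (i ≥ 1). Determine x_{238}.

x_1 = 17; x_2 = 0; x_3 = 13; x_4 = 14; x_5 = 0; x_6 = 4; x_7 = 16; x_8 = 0; x_9 = 10; x_{10} = 2; x_{11} = 0; x_{12} = 6; x_{13} = 5; x_{14} = 0; x_{15} = 15; x_{16} = 3; x_{17} = 0; x_{18} = 9; x_{19} = 17; x_{20} = 0.
Since (x_{19}, x_{20}) = (x_1, x_2) = (17, 0) (two consecutive terms determine the rest), the sequence is periodic with period 18.
(238 - 1) mod 18 = 3, so x_{238} = x_4 = 14.

14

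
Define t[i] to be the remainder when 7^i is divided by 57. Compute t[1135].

7

We have t[0] = 1, t[1] = 7, t[2] = 49, t[3] = 1.
The sequence repeats with period 3.
So t[1135] = t[0 + ((1135-0) mod 3)] = t[1] = 7.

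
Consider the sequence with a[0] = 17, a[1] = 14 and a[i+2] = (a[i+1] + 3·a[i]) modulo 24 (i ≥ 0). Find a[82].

Computing terms: a[0] = 17,  a[1] = 14,  a[2] = 17,  a[3] = 11,  a[4] = 14,  a[5] = 23,  a[6] = 17,  a[7] = 14.
The sequence repeats with period 6.
So a[82] = a[0 + ((82-0) mod 6)] = a[4] = 14.

14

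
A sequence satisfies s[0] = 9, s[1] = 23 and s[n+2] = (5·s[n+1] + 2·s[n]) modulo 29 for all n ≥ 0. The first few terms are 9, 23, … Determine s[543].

s[0] = 9, s[1] = 23, s[2] = 17, s[3] = 15, s[4] = 22, s[5] = 24, s[6] = 19, s[7] = 27, s[8] = 28, s[9] = 20, s[10] = 11, s[11] = 8, s[12] = 4, s[13] = 7, s[14] = 14, s[15] = 26, s[16] = 13, s[17] = 1, s[18] = 2, s[19] = 12, s[20] = 6, s[21] = 25, s[22] = 21, s[23] = 10, s[24] = 5, s[25] = 16, s[26] = 3, s[27] = 18, s[28] = 9, s[29] = 23.
Since (s[28], s[29]) = (s[0], s[1]) = (9, 23) (two consecutive terms determine the rest), the sequence is periodic with period 28.
(543 - 0) mod 28 = 11, so s[543] = s[11] = 8.

8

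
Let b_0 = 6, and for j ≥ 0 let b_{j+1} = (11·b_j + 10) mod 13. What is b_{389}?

Listing terms: b_0 = 6, b_1 = 11, b_2 = 1, b_3 = 8, b_4 = 7, b_5 = 9, b_6 = 5, b_7 = 0, b_8 = 10, b_9 = 3, b_{10} = 4, b_{11} = 2, b_{12} = 6.
The sequence repeats with period 12.
(389 - 0) mod 12 = 5, so b_{389} = b_5 = 9.

9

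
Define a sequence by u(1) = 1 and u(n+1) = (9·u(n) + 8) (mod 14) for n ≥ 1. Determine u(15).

We have u(1) = 1,  u(2) = 3,  u(3) = 7,  u(4) = 1.
The sequence repeats with period 3.
So u(15) = u(1 + ((15-1) mod 3)) = u(3) = 7.

7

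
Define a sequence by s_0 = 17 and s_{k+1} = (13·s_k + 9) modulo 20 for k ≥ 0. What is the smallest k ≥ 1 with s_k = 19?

Computing terms: s_0 = 17; s_1 = 10; s_2 = 19; s_3 = 16; s_4 = 17.
The sequence repeats with period 4.
The value 19 first appears (with k ≥ 1) at s_2.

2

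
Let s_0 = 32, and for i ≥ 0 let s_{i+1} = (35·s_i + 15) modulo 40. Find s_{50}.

Listing terms: s_0 = 32; s_1 = 15; s_2 = 20; s_3 = 35; s_4 = 0; s_5 = 15.
Since s_5 = s_1 = 15, the sequence is eventually periodic: after a pre-period of length 1 it cycles with period 4.
For i ≥ 1, s_i depends only on (i - 1) mod 4. (50 - 1) mod 4 = 1, so s_{50} = s_2 = 20.

20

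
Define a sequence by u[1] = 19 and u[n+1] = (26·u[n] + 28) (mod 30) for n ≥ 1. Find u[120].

Computing terms: u[1] = 19; u[2] = 12; u[3] = 10; u[4] = 18; u[5] = 16; u[6] = 24; u[7] = 22; u[8] = 0; u[9] = 28; u[10] = 6; u[11] = 4; u[12] = 12.
Since u[12] = u[2] = 12, the sequence is eventually periodic: after a pre-period of length 1 it cycles with period 10.
For n ≥ 2, u[n] depends only on (n - 2) mod 10. (120 - 2) mod 10 = 8, so u[120] = u[10] = 6.

6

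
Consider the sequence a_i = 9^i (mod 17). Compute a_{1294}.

4

Listing terms: a_0 = 1,  a_1 = 9,  a_2 = 13,  a_3 = 15,  a_4 = 16,  a_5 = 8,  a_6 = 4,  a_7 = 2,  a_8 = 1.
Since a_8 = a_0 = 1, the sequence is periodic with period 8.
So a_{1294} = a_{0 + ((1294-0) mod 8)} = a_6 = 4.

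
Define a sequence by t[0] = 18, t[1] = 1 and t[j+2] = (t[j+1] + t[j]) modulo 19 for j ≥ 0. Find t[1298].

0

Computing terms: t[0] = 18; t[1] = 1; t[2] = 0; t[3] = 1; t[4] = 1; t[5] = 2; t[6] = 3; t[7] = 5; t[8] = 8; t[9] = 13; t[10] = 2; t[11] = 15; t[12] = 17; t[13] = 13; t[14] = 11; t[15] = 5; t[16] = 16; t[17] = 2; t[18] = 18; t[19] = 1.
Since (t[18], t[19]) = (t[0], t[1]) = (18, 1) (two consecutive terms determine the rest), the sequence is periodic with period 18.
(1298 - 0) mod 18 = 2, so t[1298] = t[2] = 0.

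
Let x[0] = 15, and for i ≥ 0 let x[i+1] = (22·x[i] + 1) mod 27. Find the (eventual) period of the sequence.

We have x[0] = 15, x[1] = 7, x[2] = 20, x[3] = 9, x[4] = 10, x[5] = 5, x[6] = 3, x[7] = 13, x[8] = 17, x[9] = 24, x[10] = 16, x[11] = 2, x[12] = 18, x[13] = 19, x[14] = 14, x[15] = 12, x[16] = 22, x[17] = 26, x[18] = 6, x[19] = 25, x[20] = 11, x[21] = 0, x[22] = 1, x[23] = 23, x[24] = 21, x[25] = 4, x[26] = 8, x[27] = 15.
Since x[27] = x[0] = 15, the sequence is periodic with period 27.

27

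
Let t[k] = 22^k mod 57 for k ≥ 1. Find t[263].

Listing terms: t[1] = 22, t[2] = 28, t[3] = 46, t[4] = 43, t[5] = 34, t[6] = 7, t[7] = 40, t[8] = 25, t[9] = 37, t[10] = 16, t[11] = 10, t[12] = 49, t[13] = 52, t[14] = 4, t[15] = 31, t[16] = 55, t[17] = 13, t[18] = 1, t[19] = 22.
The sequence repeats with period 18.
So t[263] = t[1 + ((263-1) mod 18)] = t[11] = 10.

10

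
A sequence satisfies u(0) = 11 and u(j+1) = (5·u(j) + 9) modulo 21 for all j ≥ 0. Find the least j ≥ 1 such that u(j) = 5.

4

Listing terms: u(0) = 11,  u(1) = 1,  u(2) = 14,  u(3) = 16,  u(4) = 5,  u(5) = 13,  u(6) = 11.
The sequence repeats with period 6.
The value 5 first appears (with j ≥ 1) at u(4).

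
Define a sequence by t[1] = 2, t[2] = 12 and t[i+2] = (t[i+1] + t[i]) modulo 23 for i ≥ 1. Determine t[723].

14

Listing terms: t[1] = 2; t[2] = 12; t[3] = 14; t[4] = 3; t[5] = 17; t[6] = 20; t[7] = 14; t[8] = 11; t[9] = 2; t[10] = 13; t[11] = 15; t[12] = 5; t[13] = 20; t[14] = 2; t[15] = 22; t[16] = 1; t[17] = 0; t[18] = 1; t[19] = 1; t[20] = 2; t[21] = 3; t[22] = 5; t[23] = 8; t[24] = 13; t[25] = 21; t[26] = 11; t[27] = 9; t[28] = 20; t[29] = 6; t[30] = 3; t[31] = 9; t[32] = 12; t[33] = 21; t[34] = 10; t[35] = 8; t[36] = 18; t[37] = 3; t[38] = 21; t[39] = 1; t[40] = 22; t[41] = 0; t[42] = 22; t[43] = 22; t[44] = 21; t[45] = 20; t[46] = 18; t[47] = 15; t[48] = 10; t[49] = 2; t[50] = 12.
Since (t[49], t[50]) = (t[1], t[2]) = (2, 12) (two consecutive terms determine the rest), the sequence is periodic with period 48.
(723 - 1) mod 48 = 2, so t[723] = t[3] = 14.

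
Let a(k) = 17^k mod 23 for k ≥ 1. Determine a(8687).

Computing terms: a(1) = 17; a(2) = 13; a(3) = 14; a(4) = 8; a(5) = 21; a(6) = 12; a(7) = 20; a(8) = 18; a(9) = 7; a(10) = 4; a(11) = 22; a(12) = 6; a(13) = 10; a(14) = 9; a(15) = 15; a(16) = 2; a(17) = 11; a(18) = 3; a(19) = 5; a(20) = 16; a(21) = 19; a(22) = 1; a(23) = 17.
Since a(23) = a(1) = 17, the sequence is periodic with period 22.
(8687 - 1) mod 22 = 18, so a(8687) = a(19) = 5.

5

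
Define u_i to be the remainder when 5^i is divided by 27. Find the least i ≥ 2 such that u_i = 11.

17

Listing terms: u_1 = 5,  u_2 = 25,  u_3 = 17,  u_4 = 4,  u_5 = 20,  u_6 = 19,  u_7 = 14,  u_8 = 16,  u_9 = 26,  u_{10} = 22,  u_{11} = 2,  u_{12} = 10,  u_{13} = 23,  u_{14} = 7,  u_{15} = 8,  u_{16} = 13,  u_{17} = 11,  u_{18} = 1,  u_{19} = 5.
The sequence repeats with period 18.
The value 11 first appears (with i ≥ 2) at u_{17}.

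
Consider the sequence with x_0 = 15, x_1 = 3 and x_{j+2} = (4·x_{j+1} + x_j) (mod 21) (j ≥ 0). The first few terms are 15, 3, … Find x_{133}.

Computing terms: x_0 = 15,  x_1 = 3,  x_2 = 6,  x_3 = 6,  x_4 = 9,  x_5 = 0,  x_6 = 9,  x_7 = 15,  x_8 = 6,  x_9 = 18,  x_{10} = 15,  x_{11} = 15,  x_{12} = 12,  x_{13} = 0,  x_{14} = 12,  x_{15} = 6,  x_{16} = 15,  x_{17} = 3.
Since (x_{16}, x_{17}) = (x_0, x_1) = (15, 3) (two consecutive terms determine the rest), the sequence is periodic with period 16.
(133 - 0) mod 16 = 5, so x_{133} = x_5 = 0.

0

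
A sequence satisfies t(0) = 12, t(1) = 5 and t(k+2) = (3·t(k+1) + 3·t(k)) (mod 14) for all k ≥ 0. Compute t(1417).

7

t(0) = 12, t(1) = 5, t(2) = 9, t(3) = 0, t(4) = 13, t(5) = 11, t(6) = 2, t(7) = 11, t(8) = 11, t(9) = 10, t(10) = 7, t(11) = 9, t(12) = 6, t(13) = 3, t(14) = 13, t(15) = 6, t(16) = 1, t(17) = 7, t(18) = 10, t(19) = 9, t(20) = 1, t(21) = 2, t(22) = 9, t(23) = 5, t(24) = 0, t(25) = 1, t(26) = 3, t(27) = 12, t(28) = 3, t(29) = 3, t(30) = 4, t(31) = 7, t(32) = 5, t(33) = 8, t(34) = 11, t(35) = 1, t(36) = 8, t(37) = 13, t(38) = 7, t(39) = 4, t(40) = 5, t(41) = 13, t(42) = 12, t(43) = 5.
The sequence repeats with period 42.
(1417 - 0) mod 42 = 31, so t(1417) = t(31) = 7.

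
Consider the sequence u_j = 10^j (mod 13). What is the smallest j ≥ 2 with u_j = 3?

Computing terms: u_1 = 10, u_2 = 9, u_3 = 12, u_4 = 3, u_5 = 4, u_6 = 1, u_7 = 10.
The sequence repeats with period 6.
The value 3 first appears (with j ≥ 2) at u_4.

4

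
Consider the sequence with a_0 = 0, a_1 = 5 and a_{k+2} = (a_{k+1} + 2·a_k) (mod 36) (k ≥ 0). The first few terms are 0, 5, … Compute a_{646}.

1

Listing terms: a_0 = 0,  a_1 = 5,  a_2 = 5,  a_3 = 15,  a_4 = 25,  a_5 = 19,  a_6 = 33,  a_7 = 35,  a_8 = 29,  a_9 = 27,  a_{10} = 13,  a_{11} = 31,  a_{12} = 21,  a_{13} = 11,  a_{14} = 17,  a_{15} = 3,  a_{16} = 1,  a_{17} = 7,  a_{18} = 9,  a_{19} = 23,  a_{20} = 5,  a_{21} = 15.
Since (a_{20}, a_{21}) = (a_2, a_3) = (5, 15) (two consecutive terms determine the rest), the sequence is eventually periodic: after a pre-period of length 2 it cycles with period 18.
For k ≥ 2, a_k depends only on (k - 2) mod 18. (646 - 2) mod 18 = 14, so a_{646} = a_{16} = 1.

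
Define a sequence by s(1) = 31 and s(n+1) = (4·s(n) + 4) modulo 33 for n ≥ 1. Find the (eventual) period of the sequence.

We have s(1) = 31, s(2) = 29, s(3) = 21, s(4) = 22, s(5) = 26, s(6) = 9, s(7) = 7, s(8) = 32, s(9) = 0, s(10) = 4, s(11) = 20, s(12) = 18, s(13) = 10, s(14) = 11, s(15) = 15, s(16) = 31.
Since s(16) = s(1) = 31, the sequence is periodic with period 15.

15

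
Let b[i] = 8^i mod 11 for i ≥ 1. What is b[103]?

6

Computing terms: b[1] = 8, b[2] = 9, b[3] = 6, b[4] = 4, b[5] = 10, b[6] = 3, b[7] = 2, b[8] = 5, b[9] = 7, b[10] = 1, b[11] = 8.
Since b[11] = b[1] = 8, the sequence is periodic with period 10.
(103 - 1) mod 10 = 2, so b[103] = b[3] = 6.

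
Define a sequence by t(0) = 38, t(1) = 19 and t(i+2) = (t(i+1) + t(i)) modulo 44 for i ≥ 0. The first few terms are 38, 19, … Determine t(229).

We have t(0) = 38, t(1) = 19, t(2) = 13, t(3) = 32, t(4) = 1, t(5) = 33, t(6) = 34, t(7) = 23, t(8) = 13, t(9) = 36, t(10) = 5, t(11) = 41, t(12) = 2, t(13) = 43, t(14) = 1, t(15) = 0, t(16) = 1, t(17) = 1, t(18) = 2, t(19) = 3, t(20) = 5, t(21) = 8, t(22) = 13, t(23) = 21, t(24) = 34, t(25) = 11, t(26) = 1, t(27) = 12, t(28) = 13, t(29) = 25, t(30) = 38, t(31) = 19.
Since (t(30), t(31)) = (t(0), t(1)) = (38, 19) (two consecutive terms determine the rest), the sequence is periodic with period 30.
So t(229) = t(0 + ((229-0) mod 30)) = t(19) = 3.

3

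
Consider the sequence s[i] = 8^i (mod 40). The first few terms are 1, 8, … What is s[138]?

24

Computing terms: s[0] = 1; s[1] = 8; s[2] = 24; s[3] = 32; s[4] = 16; s[5] = 8.
Since s[5] = s[1] = 8, the sequence is eventually periodic: after a pre-period of length 1 it cycles with period 4.
For i ≥ 1, s[i] depends only on (i - 1) mod 4. (138 - 1) mod 4 = 1, so s[138] = s[2] = 24.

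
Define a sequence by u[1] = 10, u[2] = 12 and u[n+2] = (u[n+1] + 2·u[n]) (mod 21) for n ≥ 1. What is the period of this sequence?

6

Computing terms: u[1] = 10,  u[2] = 12,  u[3] = 11,  u[4] = 14,  u[5] = 15,  u[6] = 1,  u[7] = 10,  u[8] = 12.
Since (u[7], u[8]) = (u[1], u[2]) = (10, 12) (two consecutive terms determine the rest), the sequence is periodic with period 6.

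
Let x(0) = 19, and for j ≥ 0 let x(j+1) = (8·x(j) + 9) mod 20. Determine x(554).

We have x(0) = 19; x(1) = 1; x(2) = 17; x(3) = 5; x(4) = 9; x(5) = 1.
Since x(5) = x(1) = 1, the sequence is eventually periodic: after a pre-period of length 1 it cycles with period 4.
For j ≥ 1, x(j) depends only on (j - 1) mod 4. (554 - 1) mod 4 = 1, so x(554) = x(2) = 17.

17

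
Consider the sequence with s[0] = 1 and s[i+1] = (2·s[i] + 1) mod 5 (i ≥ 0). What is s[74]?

Computing terms: s[0] = 1,  s[1] = 3,  s[2] = 2,  s[3] = 0,  s[4] = 1.
Since s[4] = s[0] = 1, the sequence is periodic with period 4.
(74 - 0) mod 4 = 2, so s[74] = s[2] = 2.

2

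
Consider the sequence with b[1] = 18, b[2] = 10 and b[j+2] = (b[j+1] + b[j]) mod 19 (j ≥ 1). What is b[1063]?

Listing terms: b[1] = 18, b[2] = 10, b[3] = 9, b[4] = 0, b[5] = 9, b[6] = 9, b[7] = 18, b[8] = 8, b[9] = 7, b[10] = 15, b[11] = 3, b[12] = 18, b[13] = 2, b[14] = 1, b[15] = 3, b[16] = 4, b[17] = 7, b[18] = 11, b[19] = 18, b[20] = 10.
Since (b[19], b[20]) = (b[1], b[2]) = (18, 10) (two consecutive terms determine the rest), the sequence is periodic with period 18.
(1063 - 1) mod 18 = 0, so b[1063] = b[1] = 18.

18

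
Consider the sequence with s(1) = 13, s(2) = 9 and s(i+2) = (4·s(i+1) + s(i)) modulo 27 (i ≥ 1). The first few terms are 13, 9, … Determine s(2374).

Computing terms: s(1) = 13, s(2) = 9, s(3) = 22, s(4) = 16, s(5) = 5, s(6) = 9, s(7) = 14, s(8) = 11, s(9) = 4, s(10) = 0, s(11) = 4, s(12) = 16, s(13) = 14, s(14) = 18, s(15) = 5, s(16) = 11, s(17) = 22, s(18) = 18, s(19) = 13, s(20) = 16, s(21) = 23, s(22) = 0, s(23) = 23, s(24) = 11, s(25) = 13, s(26) = 9.
The sequence repeats with period 24.
So s(2374) = s(1 + ((2374-1) mod 24)) = s(22) = 0.

0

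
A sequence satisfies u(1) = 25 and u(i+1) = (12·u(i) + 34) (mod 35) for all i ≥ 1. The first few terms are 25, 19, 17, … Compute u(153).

10

Listing terms: u(1) = 25; u(2) = 19; u(3) = 17; u(4) = 28; u(5) = 20; u(6) = 29; u(7) = 32; u(8) = 33; u(9) = 10; u(10) = 14; u(11) = 27; u(12) = 8; u(13) = 25.
Since u(13) = u(1) = 25, the sequence is periodic with period 12.
So u(153) = u(1 + ((153-1) mod 12)) = u(9) = 10.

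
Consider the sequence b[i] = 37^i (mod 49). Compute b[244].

23

b[0] = 1,  b[1] = 37,  b[2] = 46,  b[3] = 36,  b[4] = 9,  b[5] = 39,  b[6] = 22,  b[7] = 30,  b[8] = 32,  b[9] = 8,  b[10] = 2,  b[11] = 25,  b[12] = 43,  b[13] = 23,  b[14] = 18,  b[15] = 29,  b[16] = 44,  b[17] = 11,  b[18] = 15,  b[19] = 16,  b[20] = 4,  b[21] = 1.
The sequence repeats with period 21.
So b[244] = b[0 + ((244-0) mod 21)] = b[13] = 23.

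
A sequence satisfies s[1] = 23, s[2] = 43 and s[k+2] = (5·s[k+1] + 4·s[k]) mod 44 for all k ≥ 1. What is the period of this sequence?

40

Computing terms: s[1] = 23; s[2] = 43; s[3] = 43; s[4] = 35; s[5] = 39; s[6] = 27; s[7] = 27; s[8] = 23; s[9] = 3; s[10] = 19; s[11] = 19; s[12] = 39; s[13] = 7; s[14] = 15; s[15] = 15; s[16] = 3; s[17] = 31; s[18] = 35; s[19] = 35; s[20] = 7; s[21] = 43; s[22] = 23; s[23] = 23; s[24] = 31; s[25] = 27; s[26] = 39; s[27] = 39; s[28] = 43; s[29] = 19; s[30] = 3; s[31] = 3; s[32] = 27; s[33] = 15; s[34] = 7; s[35] = 7; s[36] = 19; s[37] = 35; s[38] = 31; s[39] = 31; s[40] = 15; s[41] = 23; s[42] = 43.
The sequence repeats with period 40.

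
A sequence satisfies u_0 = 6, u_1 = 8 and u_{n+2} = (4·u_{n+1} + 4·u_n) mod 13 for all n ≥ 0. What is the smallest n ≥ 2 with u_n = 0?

4

u_0 = 6, u_1 = 8, u_2 = 4, u_3 = 9, u_4 = 0, u_5 = 10, u_6 = 1, u_7 = 5, u_8 = 11, u_9 = 12, u_{10} = 1, u_{11} = 0, u_{12} = 4, u_{13} = 3, u_{14} = 2, u_{15} = 7, u_{16} = 10, u_{17} = 3, u_{18} = 0, u_{19} = 12, u_{20} = 9, u_{21} = 6, u_{22} = 8.
Since (u_{21}, u_{22}) = (u_0, u_1) = (6, 8) (two consecutive terms determine the rest), the sequence is periodic with period 21.
The value 0 first appears (with n ≥ 2) at u_4.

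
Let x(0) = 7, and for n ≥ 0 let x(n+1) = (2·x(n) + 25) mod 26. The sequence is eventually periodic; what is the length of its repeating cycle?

x(0) = 7,  x(1) = 13,  x(2) = 25,  x(3) = 23,  x(4) = 19,  x(5) = 11,  x(6) = 21,  x(7) = 15,  x(8) = 3,  x(9) = 5,  x(10) = 9,  x(11) = 17,  x(12) = 7.
Since x(12) = x(0) = 7, the sequence is periodic with period 12.

12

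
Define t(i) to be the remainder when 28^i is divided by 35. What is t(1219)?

t(1) = 28, t(2) = 14, t(3) = 7, t(4) = 21, t(5) = 28.
The sequence repeats with period 4.
(1219 - 1) mod 4 = 2, so t(1219) = t(3) = 7.

7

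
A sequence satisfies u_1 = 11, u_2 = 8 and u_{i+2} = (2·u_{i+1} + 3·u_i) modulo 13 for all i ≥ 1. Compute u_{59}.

1

u_1 = 11,  u_2 = 8,  u_3 = 10,  u_4 = 5,  u_5 = 1,  u_6 = 4,  u_7 = 11,  u_8 = 8.
The sequence repeats with period 6.
(59 - 1) mod 6 = 4, so u_{59} = u_5 = 1.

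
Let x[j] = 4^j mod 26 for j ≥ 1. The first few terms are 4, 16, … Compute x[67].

4

Listing terms: x[1] = 4, x[2] = 16, x[3] = 12, x[4] = 22, x[5] = 10, x[6] = 14, x[7] = 4.
Since x[7] = x[1] = 4, the sequence is periodic with period 6.
So x[67] = x[1 + ((67-1) mod 6)] = x[1] = 4.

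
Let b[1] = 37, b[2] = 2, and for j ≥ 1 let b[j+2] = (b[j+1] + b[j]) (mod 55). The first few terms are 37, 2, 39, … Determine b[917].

We have b[1] = 37; b[2] = 2; b[3] = 39; b[4] = 41; b[5] = 25; b[6] = 11; b[7] = 36; b[8] = 47; b[9] = 28; b[10] = 20; b[11] = 48; b[12] = 13; b[13] = 6; b[14] = 19; b[15] = 25; b[16] = 44; b[17] = 14; b[18] = 3; b[19] = 17; b[20] = 20; b[21] = 37; b[22] = 2.
Since (b[21], b[22]) = (b[1], b[2]) = (37, 2) (two consecutive terms determine the rest), the sequence is periodic with period 20.
So b[917] = b[1 + ((917-1) mod 20)] = b[17] = 14.

14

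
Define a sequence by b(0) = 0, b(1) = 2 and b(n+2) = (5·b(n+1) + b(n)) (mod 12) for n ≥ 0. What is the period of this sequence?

Listing terms: b(0) = 0; b(1) = 2; b(2) = 10; b(3) = 4; b(4) = 6; b(5) = 10; b(6) = 8; b(7) = 2; b(8) = 6; b(9) = 8; b(10) = 10; b(11) = 10; b(12) = 0; b(13) = 10; b(14) = 2; b(15) = 8; b(16) = 6; b(17) = 2; b(18) = 4; b(19) = 10; b(20) = 6; b(21) = 4; b(22) = 2; b(23) = 2; b(24) = 0; b(25) = 2.
The sequence repeats with period 24.

24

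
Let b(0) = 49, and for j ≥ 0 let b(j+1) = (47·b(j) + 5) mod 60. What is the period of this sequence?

4

Listing terms: b(0) = 49,  b(1) = 28,  b(2) = 1,  b(3) = 52,  b(4) = 49.
The sequence repeats with period 4.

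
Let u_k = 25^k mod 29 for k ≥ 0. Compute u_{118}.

7

u_0 = 1,  u_1 = 25,  u_2 = 16,  u_3 = 23,  u_4 = 24,  u_5 = 20,  u_6 = 7,  u_7 = 1.
The sequence repeats with period 7.
(118 - 0) mod 7 = 6, so u_{118} = u_6 = 7.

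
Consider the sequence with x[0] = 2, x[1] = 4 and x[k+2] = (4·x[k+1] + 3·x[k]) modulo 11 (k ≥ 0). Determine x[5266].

0

Listing terms: x[0] = 2; x[1] = 4; x[2] = 0; x[3] = 1; x[4] = 4; x[5] = 8; x[6] = 0; x[7] = 2; x[8] = 8; x[9] = 5; x[10] = 0; x[11] = 4; x[12] = 5; x[13] = 10; x[14] = 0; x[15] = 8; x[16] = 10; x[17] = 9; x[18] = 0; x[19] = 5; x[20] = 9; x[21] = 7; x[22] = 0; x[23] = 10; x[24] = 7; x[25] = 3; x[26] = 0; x[27] = 9; x[28] = 3; x[29] = 6; x[30] = 0; x[31] = 7; x[32] = 6; x[33] = 1; x[34] = 0; x[35] = 3; x[36] = 1; x[37] = 2; x[38] = 0; x[39] = 6; x[40] = 2; x[41] = 4.
The sequence repeats with period 40.
So x[5266] = x[0 + ((5266-0) mod 40)] = x[26] = 0.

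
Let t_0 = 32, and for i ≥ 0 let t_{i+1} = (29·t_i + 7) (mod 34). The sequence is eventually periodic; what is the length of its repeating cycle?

16

t_0 = 32, t_1 = 17, t_2 = 24, t_3 = 23, t_4 = 28, t_5 = 3, t_6 = 26, t_7 = 13, t_8 = 10, t_9 = 25, t_{10} = 18, t_{11} = 19, t_{12} = 14, t_{13} = 5, t_{14} = 16, t_{15} = 29, t_{16} = 32.
The sequence repeats with period 16.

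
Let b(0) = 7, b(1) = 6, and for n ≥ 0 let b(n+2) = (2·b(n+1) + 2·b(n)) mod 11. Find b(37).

We have b(0) = 7, b(1) = 6, b(2) = 4, b(3) = 9, b(4) = 4, b(5) = 4, b(6) = 5, b(7) = 7, b(8) = 2, b(9) = 7, b(10) = 7, b(11) = 6.
Since (b(10), b(11)) = (b(0), b(1)) = (7, 6) (two consecutive terms determine the rest), the sequence is periodic with period 10.
So b(37) = b(0 + ((37-0) mod 10)) = b(7) = 7.

7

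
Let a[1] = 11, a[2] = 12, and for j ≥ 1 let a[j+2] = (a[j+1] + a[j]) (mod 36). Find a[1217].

Listing terms: a[1] = 11; a[2] = 12; a[3] = 23; a[4] = 35; a[5] = 22; a[6] = 21; a[7] = 7; a[8] = 28; a[9] = 35; a[10] = 27; a[11] = 26; a[12] = 17; a[13] = 7; a[14] = 24; a[15] = 31; a[16] = 19; a[17] = 14; a[18] = 33; a[19] = 11; a[20] = 8; a[21] = 19; a[22] = 27; a[23] = 10; a[24] = 1; a[25] = 11; a[26] = 12.
Since (a[25], a[26]) = (a[1], a[2]) = (11, 12) (two consecutive terms determine the rest), the sequence is periodic with period 24.
(1217 - 1) mod 24 = 16, so a[1217] = a[17] = 14.

14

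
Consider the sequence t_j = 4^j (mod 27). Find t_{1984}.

Listing terms: t_0 = 1,  t_1 = 4,  t_2 = 16,  t_3 = 10,  t_4 = 13,  t_5 = 25,  t_6 = 19,  t_7 = 22,  t_8 = 7,  t_9 = 1.
Since t_9 = t_0 = 1, the sequence is periodic with period 9.
(1984 - 0) mod 9 = 4, so t_{1984} = t_4 = 13.

13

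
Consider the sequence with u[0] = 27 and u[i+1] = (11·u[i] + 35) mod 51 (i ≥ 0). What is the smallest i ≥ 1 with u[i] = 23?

13

Computing terms: u[0] = 27, u[1] = 26, u[2] = 15, u[3] = 47, u[4] = 42, u[5] = 38, u[6] = 45, u[7] = 20, u[8] = 0, u[9] = 35, u[10] = 12, u[11] = 14, u[12] = 36, u[13] = 23, u[14] = 33, u[15] = 41, u[16] = 27.
The sequence repeats with period 16.
The value 23 first appears (with i ≥ 1) at u[13].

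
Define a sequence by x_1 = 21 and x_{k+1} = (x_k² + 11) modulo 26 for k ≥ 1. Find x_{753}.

7

We have x_1 = 21; x_2 = 10; x_3 = 7; x_4 = 8; x_5 = 23; x_6 = 20; x_7 = 21.
Since x_7 = x_1 = 21, the sequence is periodic with period 6.
So x_{753} = x_{1 + ((753-1) mod 6)} = x_3 = 7.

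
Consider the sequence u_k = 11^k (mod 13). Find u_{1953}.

8

Listing terms: u_1 = 11; u_2 = 4; u_3 = 5; u_4 = 3; u_5 = 7; u_6 = 12; u_7 = 2; u_8 = 9; u_9 = 8; u_{10} = 10; u_{11} = 6; u_{12} = 1; u_{13} = 11.
The sequence repeats with period 12.
(1953 - 1) mod 12 = 8, so u_{1953} = u_9 = 8.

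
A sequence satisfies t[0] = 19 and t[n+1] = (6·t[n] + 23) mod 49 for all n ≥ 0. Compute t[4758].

t[0] = 19, t[1] = 39, t[2] = 12, t[3] = 46, t[4] = 5, t[5] = 4, t[6] = 47, t[7] = 11, t[8] = 40, t[9] = 18, t[10] = 33, t[11] = 25, t[12] = 26, t[13] = 32, t[14] = 19.
The sequence repeats with period 14.
(4758 - 0) mod 14 = 12, so t[4758] = t[12] = 26.

26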